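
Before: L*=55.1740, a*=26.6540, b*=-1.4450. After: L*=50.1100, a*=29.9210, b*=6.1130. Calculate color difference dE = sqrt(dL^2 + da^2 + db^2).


dL = -5.0640, da = 3.2670, db = 7.5580
dE = sqrt((-5.0640)^2 + 3.2670^2 + 7.5580^2) = 9.6665


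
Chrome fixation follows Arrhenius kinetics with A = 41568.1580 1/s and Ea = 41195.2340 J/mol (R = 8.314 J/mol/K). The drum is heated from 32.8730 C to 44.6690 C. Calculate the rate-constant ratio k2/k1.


T1 = 32.8730 + 273.15 = 306.0230 K; T2 = 44.6690 + 273.15 = 317.8190 K
k1 = A * exp(-Ea/(R*T1)) = 41568.1580 * exp(-41195.2340/(8.314*306.0230)) = 0.00386322 1/s
k2 = A * exp(-Ea/(R*T2)) = 41568.1580 * exp(-41195.2340/(8.314*317.8190)) = 0.00704593 1/s
k2/k1 = 0.00704593 / 0.00386322 = 1.8238


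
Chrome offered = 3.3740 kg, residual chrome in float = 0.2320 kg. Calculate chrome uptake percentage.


Formula: Uptake = (offered - residual) / offered * 100
Substituting: Uptake = (3.3740 - 0.2320) / 3.3740 * 100
Result: 93.1239 %


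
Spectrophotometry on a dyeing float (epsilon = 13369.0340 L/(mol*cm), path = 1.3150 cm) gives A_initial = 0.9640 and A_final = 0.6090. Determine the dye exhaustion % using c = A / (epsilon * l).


c_initial = A_i / (epsilon * l) = 0.9640 / (13369.0340 * 1.3150) = 5.4834e-05 mol/L
c_final = A_f / (epsilon * l) = 0.6090 / (13369.0340 * 1.3150) = 3.4641e-05 mol/L
Exhaustion = (c_initial - c_final) / c_initial * 100 = (5.4834e-05 - 3.4641e-05) / 5.4834e-05 * 100 = 36.8257 %


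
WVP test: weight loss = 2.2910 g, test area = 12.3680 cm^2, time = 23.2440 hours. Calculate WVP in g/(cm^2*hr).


Formula: WVP = loss / (area * time)
Substituting: WVP = 2.2910 / (12.3680 * 23.2440)
Result: 0.0079692 g/(cm^2*hr)


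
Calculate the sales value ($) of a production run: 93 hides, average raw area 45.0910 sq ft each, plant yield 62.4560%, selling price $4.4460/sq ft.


Raw_total = N * avg_area = 93 * 45.0910 = 4193.4630 sq ft
Finished = Raw_total * yield / 100 = 4193.4630 * 62.4560 / 100 = 2619.0693 sq ft
Value = Finished * price = 2619.0693 * 4.4460 = 11644.3819 $


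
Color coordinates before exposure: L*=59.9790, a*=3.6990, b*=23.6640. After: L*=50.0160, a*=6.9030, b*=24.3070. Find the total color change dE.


dL = -9.9630, da = 3.2040, db = 0.6430
dE = sqrt((-9.9630)^2 + 3.2040^2 + 0.6430^2) = 10.4852


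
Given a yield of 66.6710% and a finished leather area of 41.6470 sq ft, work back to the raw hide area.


Formula: raw = finished * 100 / yield
Substituting: raw = 41.6470 * 100 / 66.6710
Result: 62.4664 sq ft


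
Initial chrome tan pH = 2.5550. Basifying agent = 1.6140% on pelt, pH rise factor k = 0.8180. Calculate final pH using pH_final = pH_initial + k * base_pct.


Formula: pH_final = pH_initial + k * base_pct
Substituting: pH_final = 2.5550 + 0.8180 * 1.6140
Result: 3.8753


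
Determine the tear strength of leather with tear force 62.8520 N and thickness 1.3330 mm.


Formula: Tear strength = force / thickness
Substituting: Tear strength = 62.8520 / 1.3330
Result: 47.1508 N/mm


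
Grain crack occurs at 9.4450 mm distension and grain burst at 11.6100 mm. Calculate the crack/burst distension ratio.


Formula: Ratio = crack / burst
Substituting: Ratio = 9.4450 / 11.6100
Result: 0.8135


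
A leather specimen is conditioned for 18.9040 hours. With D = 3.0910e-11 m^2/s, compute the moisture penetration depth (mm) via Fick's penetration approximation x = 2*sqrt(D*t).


t = 18.9040 hr * 3600 = 68054.4000 s
D * t = 3.0910e-11 * 68054.4000 = 2.1036e-06
x = 2 * sqrt(D*t) = 2 * sqrt(2.1036e-06) = 0.00290073 m = 2.9007 mm


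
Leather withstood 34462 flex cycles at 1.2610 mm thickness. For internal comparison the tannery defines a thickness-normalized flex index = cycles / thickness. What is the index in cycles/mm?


Formula: Index = cycles / thickness
Substituting: Index = 34462 / 1.2610
Result: 27329.1039 cycles/mm


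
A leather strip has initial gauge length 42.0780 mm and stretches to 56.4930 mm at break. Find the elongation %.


Formula: Elongation = (Lf - L0) / L0 * 100
Substituting: Elongation = (56.4930 - 42.0780) / 42.0780 * 100
Result: 34.2578 %


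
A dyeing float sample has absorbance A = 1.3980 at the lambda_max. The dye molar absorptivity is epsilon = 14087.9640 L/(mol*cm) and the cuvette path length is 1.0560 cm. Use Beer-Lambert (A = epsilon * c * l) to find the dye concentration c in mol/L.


Formula: c = A / (epsilon * l)
Substituting: c = 1.3980 / (14087.9640 * 1.0560)
Result: 9.3971e-05 mol/L


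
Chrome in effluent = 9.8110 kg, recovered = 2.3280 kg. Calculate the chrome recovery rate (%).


Formula: Recovery = recovered / input * 100
Substituting: Recovery = 2.3280 / 9.8110 * 100
Result: 23.7285 %


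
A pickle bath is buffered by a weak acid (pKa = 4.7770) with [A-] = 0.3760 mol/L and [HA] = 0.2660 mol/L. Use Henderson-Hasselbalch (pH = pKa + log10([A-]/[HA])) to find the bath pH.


ratio = [A-] / [HA] = 0.3760 / 0.2660 = 1.4135
log10(ratio) = 0.1503
pH = pKa + log10(ratio) = 4.7770 + 0.1503 = 4.9273


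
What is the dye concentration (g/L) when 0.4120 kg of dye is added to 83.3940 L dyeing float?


Formula: Conc = dye_mass(kg) / volume(L) * 1000
Substituting: Conc = 0.4120 / 83.3940 * 1000
Result: 4.9404 g/L


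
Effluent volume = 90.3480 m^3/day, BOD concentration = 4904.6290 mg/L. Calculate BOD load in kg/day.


Formula: BOD_load = volume * conc / 1000
Substituting: BOD_load = 90.3480 * 4904.6290 / 1000
Result: 443.1234 kg/day


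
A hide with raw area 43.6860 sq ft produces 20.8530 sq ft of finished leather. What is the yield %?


Formula: Yield = finished / raw * 100
Substituting: Yield = 20.8530 / 43.6860 * 100
Result: 47.7338 %


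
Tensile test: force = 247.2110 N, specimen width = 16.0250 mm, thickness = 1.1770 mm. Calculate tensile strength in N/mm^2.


Formula: TS = force / (width * thickness)
Substituting: TS = 247.2110 / (16.0250 * 1.1770)
Result: 13.1067 N/mm^2


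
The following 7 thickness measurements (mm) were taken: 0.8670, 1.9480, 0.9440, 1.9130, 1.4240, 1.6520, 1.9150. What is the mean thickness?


Formula: Average = sum / n
Substituting: Average = 10.6630 / 7
Result: 1.5233 mm


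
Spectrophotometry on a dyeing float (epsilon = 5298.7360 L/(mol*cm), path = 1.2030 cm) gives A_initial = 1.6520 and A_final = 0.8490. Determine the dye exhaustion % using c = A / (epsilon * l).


c_initial = A_i / (epsilon * l) = 1.6520 / (5298.7360 * 1.2030) = 2.5916e-04 mol/L
c_final = A_f / (epsilon * l) = 0.8490 / (5298.7360 * 1.2030) = 1.3319e-04 mol/L
Exhaustion = (c_initial - c_final) / c_initial * 100 = (2.5916e-04 - 1.3319e-04) / 2.5916e-04 * 100 = 48.6077 %


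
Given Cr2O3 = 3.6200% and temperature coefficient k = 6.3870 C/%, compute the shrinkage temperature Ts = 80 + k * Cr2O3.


Formula: Ts = 80 + k * Cr2O3
Substituting: Ts = 80 + 6.3870 * 3.6200
Result: 103.1209 C


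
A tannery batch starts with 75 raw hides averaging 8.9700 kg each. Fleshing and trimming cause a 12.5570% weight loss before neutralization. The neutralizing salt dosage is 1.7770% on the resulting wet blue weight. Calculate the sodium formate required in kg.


Total_raw = N * avg_wt = 75 * 8.9700 = 672.7500 kg
Substrate = Total_raw * (1 - loss/100) = 672.7500 * (1 - 12.5570/100) = 588.2728 kg
Neutralizer = Substrate * pct / 100 = 588.2728 * 1.7770 / 100 = 10.4536 kg


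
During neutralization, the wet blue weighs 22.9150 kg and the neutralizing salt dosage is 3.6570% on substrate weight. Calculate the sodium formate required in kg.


Formula: Neutralizer = substrate * pct / 100
Substituting: Neutralizer = 22.9150 * 3.6570 / 100
Result: 0.8380 kg


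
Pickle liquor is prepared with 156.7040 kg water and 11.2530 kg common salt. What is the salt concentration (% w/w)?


Formula: Conc = salt / (water + salt) * 100
Substituting: Conc = 11.2530 / (156.7040 + 11.2530) * 100
Result: 6.6999 %


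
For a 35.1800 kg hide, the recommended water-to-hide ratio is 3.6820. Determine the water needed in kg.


Formula: Water = hide_weight * ratio
Substituting: Water = 35.1800 * 3.6820
Result: 129.5328 kg


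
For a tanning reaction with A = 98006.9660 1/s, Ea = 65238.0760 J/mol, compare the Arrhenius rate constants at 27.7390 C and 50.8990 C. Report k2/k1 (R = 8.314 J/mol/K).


T1 = 27.7390 + 273.15 = 300.8890 K; T2 = 50.8990 + 273.15 = 324.0490 K
k1 = A * exp(-Ea/(R*T1)) = 98006.9660 * exp(-65238.0760/(8.314*300.8890)) = 4.6286e-07 1/s
k2 = A * exp(-Ea/(R*T2)) = 98006.9660 * exp(-65238.0760/(8.314*324.0490)) = 2.9848e-06 1/s
k2/k1 = 2.9848e-06 / 4.6286e-07 = 6.4486


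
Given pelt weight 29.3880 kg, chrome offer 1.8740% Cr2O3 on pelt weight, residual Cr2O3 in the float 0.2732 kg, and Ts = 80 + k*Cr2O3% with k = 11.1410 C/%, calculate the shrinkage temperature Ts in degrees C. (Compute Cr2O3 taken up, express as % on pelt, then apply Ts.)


Offered = pelt * offer_pct / 100 = 29.3880 * 1.8740 / 100 = 0.5507 kg
Uptake = offered - residual = 0.5507 - 0.2732 = 0.2775 kg
Cr2O3% on pelt = uptake / pelt * 100 = 0.2775 / 29.3880 * 100 = 0.9444 %
Ts = 80 + k * Cr2O3% = 80 + 11.1410 * 0.9444 = 90.5212 C


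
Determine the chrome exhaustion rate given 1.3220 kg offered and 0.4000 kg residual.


Formula: Uptake = (offered - residual) / offered * 100
Substituting: Uptake = (1.3220 - 0.4000) / 1.3220 * 100
Result: 69.7428 %


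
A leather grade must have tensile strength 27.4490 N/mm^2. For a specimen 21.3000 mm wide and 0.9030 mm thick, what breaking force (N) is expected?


Formula: F = TS * w * t
Substituting: F = 27.4490 * 21.3000 * 0.9030
Result: 527.9513 N


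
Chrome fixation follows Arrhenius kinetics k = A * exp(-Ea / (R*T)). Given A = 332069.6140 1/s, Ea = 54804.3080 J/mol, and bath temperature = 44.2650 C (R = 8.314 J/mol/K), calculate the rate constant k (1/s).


T_K = T_C + 273.15 = 44.2650 + 273.15 = 317.4150 K
exponent = -Ea / (R * T_K) = -54804.3080 / (8.314 * 317.4150) = -20.7672
k = A * exp(exponent) = 332069.6140 * exp(-20.7672) = 3.1781e-04 1/s


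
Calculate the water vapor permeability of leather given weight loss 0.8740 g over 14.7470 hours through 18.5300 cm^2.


Formula: WVP = loss / (area * time)
Substituting: WVP = 0.8740 / (18.5300 * 14.7470)
Result: 0.0031984 g/(cm^2*hr)


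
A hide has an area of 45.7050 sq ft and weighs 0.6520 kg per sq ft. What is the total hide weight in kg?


Formula: Weight = area * weight_per_sqft
Substituting: Weight = 45.7050 * 0.6520
Result: 29.7997 kg


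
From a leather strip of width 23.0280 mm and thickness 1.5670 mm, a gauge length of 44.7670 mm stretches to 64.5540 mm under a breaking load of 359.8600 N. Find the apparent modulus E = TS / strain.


TS = F / (w * t) = 359.8600 / (23.0280 * 1.5670) = 9.9726 N/mm^2
strain = (Lf - L0) / L0 = (64.5540 - 44.7670) / 44.7670 = 0.4420
E = TS / strain = 9.9726 / 0.4420 = 22.5625 N/mm^2


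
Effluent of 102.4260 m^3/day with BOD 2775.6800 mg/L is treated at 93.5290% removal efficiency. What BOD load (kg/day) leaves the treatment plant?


Load_in = volume * conc / 1000 = 102.4260 * 2775.6800 / 1000 = 284.3018 kg/day
Removed = Load_in * eff / 100 = 284.3018 * 93.5290 / 100 = 265.9046 kg/day
Load_out = Load_in - Removed = 284.3018 - 265.9046 = 18.3972 kg/day


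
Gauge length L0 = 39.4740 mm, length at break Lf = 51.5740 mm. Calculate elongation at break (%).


Formula: Elongation = (Lf - L0) / L0 * 100
Substituting: Elongation = (51.5740 - 39.4740) / 39.4740 * 100
Result: 30.6531 %


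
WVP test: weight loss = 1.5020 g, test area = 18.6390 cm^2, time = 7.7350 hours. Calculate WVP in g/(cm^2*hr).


Formula: WVP = loss / (area * time)
Substituting: WVP = 1.5020 / (18.6390 * 7.7350)
Result: 0.0104181 g/(cm^2*hr)


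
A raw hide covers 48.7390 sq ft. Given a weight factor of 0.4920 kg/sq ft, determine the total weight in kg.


Formula: Weight = area * weight_per_sqft
Substituting: Weight = 48.7390 * 0.4920
Result: 23.9796 kg


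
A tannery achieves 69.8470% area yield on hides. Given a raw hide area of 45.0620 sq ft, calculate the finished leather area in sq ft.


Formula: finished = raw * yield / 100
Substituting: finished = 45.0620 * 69.8470 / 100
Result: 31.4745 sq ft


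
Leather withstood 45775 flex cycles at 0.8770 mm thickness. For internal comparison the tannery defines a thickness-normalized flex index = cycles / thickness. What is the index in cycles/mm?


Formula: Index = cycles / thickness
Substituting: Index = 45775 / 0.8770
Result: 52194.9829 cycles/mm


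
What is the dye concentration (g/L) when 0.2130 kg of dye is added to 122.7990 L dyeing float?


Formula: Conc = dye_mass(kg) / volume(L) * 1000
Substituting: Conc = 0.2130 / 122.7990 * 1000
Result: 1.7345 g/L


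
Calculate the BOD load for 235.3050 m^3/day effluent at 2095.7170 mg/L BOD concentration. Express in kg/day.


Formula: BOD_load = volume * conc / 1000
Substituting: BOD_load = 235.3050 * 2095.7170 / 1000
Result: 493.1327 kg/day


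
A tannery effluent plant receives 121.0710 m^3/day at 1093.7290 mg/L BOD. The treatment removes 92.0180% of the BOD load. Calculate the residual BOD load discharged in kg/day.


Load_in = volume * conc / 1000 = 121.0710 * 1093.7290 / 1000 = 132.4189 kg/day
Removed = Load_in * eff / 100 = 132.4189 * 92.0180 / 100 = 121.8492 kg/day
Load_out = Load_in - Removed = 132.4189 - 121.8492 = 10.5697 kg/day


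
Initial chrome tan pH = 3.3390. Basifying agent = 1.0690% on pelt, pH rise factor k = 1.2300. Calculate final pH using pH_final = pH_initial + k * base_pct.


Formula: pH_final = pH_initial + k * base_pct
Substituting: pH_final = 3.3390 + 1.2300 * 1.0690
Result: 4.6539


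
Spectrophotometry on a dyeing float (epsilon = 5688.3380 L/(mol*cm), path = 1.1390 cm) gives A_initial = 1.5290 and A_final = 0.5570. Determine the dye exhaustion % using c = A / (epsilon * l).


c_initial = A_i / (epsilon * l) = 1.5290 / (5688.3380 * 1.1390) = 2.3599e-04 mol/L
c_final = A_f / (epsilon * l) = 0.5570 / (5688.3380 * 1.1390) = 8.5970e-05 mol/L
Exhaustion = (c_initial - c_final) / c_initial * 100 = (2.3599e-04 - 8.5970e-05) / 2.3599e-04 * 100 = 63.5710 %


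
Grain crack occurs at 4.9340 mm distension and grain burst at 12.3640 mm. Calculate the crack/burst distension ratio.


Formula: Ratio = crack / burst
Substituting: Ratio = 4.9340 / 12.3640
Result: 0.3991


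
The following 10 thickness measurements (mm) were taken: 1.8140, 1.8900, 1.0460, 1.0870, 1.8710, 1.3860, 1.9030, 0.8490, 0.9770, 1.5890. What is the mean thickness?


Formula: Average = sum / n
Substituting: Average = 14.4120 / 10
Result: 1.4412 mm


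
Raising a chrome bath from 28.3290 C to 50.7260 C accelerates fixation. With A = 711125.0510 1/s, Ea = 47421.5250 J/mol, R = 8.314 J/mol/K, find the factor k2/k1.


T1 = 28.3290 + 273.15 = 301.4790 K; T2 = 50.7260 + 273.15 = 323.8760 K
k1 = A * exp(-Ea/(R*T1)) = 711125.0510 * exp(-47421.5250/(8.314*301.4790)) = 0.00431852 1/s
k2 = A * exp(-Ea/(R*T2)) = 711125.0510 * exp(-47421.5250/(8.314*323.8760)) = 0.0159786 1/s
k2/k1 = 0.0159786 / 0.00431852 = 3.7000


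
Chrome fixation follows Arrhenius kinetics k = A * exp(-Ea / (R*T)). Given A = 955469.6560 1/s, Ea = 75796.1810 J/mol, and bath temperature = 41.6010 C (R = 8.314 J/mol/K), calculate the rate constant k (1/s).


T_K = T_C + 273.15 = 41.6010 + 273.15 = 314.7510 K
exponent = -Ea / (R * T_K) = -75796.1810 / (8.314 * 314.7510) = -28.9648
k = A * exp(exponent) = 955469.6560 * exp(-28.9648) = 2.5175e-07 1/s


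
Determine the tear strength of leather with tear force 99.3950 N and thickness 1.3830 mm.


Formula: Tear strength = force / thickness
Substituting: Tear strength = 99.3950 / 1.3830
Result: 71.8691 N/mm


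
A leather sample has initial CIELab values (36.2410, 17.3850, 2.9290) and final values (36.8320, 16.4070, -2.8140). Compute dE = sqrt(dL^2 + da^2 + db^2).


dL = 0.5910, da = -0.9780, db = -5.7430
dE = sqrt(0.5910^2 + (-0.9780)^2 + (-5.7430)^2) = 5.8556


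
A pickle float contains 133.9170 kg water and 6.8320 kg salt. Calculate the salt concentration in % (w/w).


Formula: Conc = salt / (water + salt) * 100
Substituting: Conc = 6.8320 / (133.9170 + 6.8320) * 100
Result: 4.8540 %


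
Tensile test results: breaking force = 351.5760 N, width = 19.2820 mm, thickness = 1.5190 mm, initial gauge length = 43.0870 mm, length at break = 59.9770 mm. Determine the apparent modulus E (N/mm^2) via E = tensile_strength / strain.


TS = F / (w * t) = 351.5760 / (19.2820 * 1.5190) = 12.0035 N/mm^2
strain = (Lf - L0) / L0 = (59.9770 - 43.0870) / 43.0870 = 0.3920
E = TS / strain = 12.0035 / 0.3920 = 30.6215 N/mm^2


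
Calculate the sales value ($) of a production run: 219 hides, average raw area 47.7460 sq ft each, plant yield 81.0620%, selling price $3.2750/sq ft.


Raw_total = N * avg_area = 219 * 47.7460 = 10456.3740 sq ft
Finished = Raw_total * yield / 100 = 10456.3740 * 81.0620 / 100 = 8476.1459 sq ft
Value = Finished * price = 8476.1459 * 3.2750 = 27759.3778 $


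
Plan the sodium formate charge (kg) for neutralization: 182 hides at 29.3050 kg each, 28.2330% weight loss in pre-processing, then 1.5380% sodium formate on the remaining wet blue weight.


Total_raw = N * avg_wt = 182 * 29.3050 = 5333.5100 kg
Substrate = Total_raw * (1 - loss/100) = 5333.5100 * (1 - 28.2330/100) = 3827.7001 kg
Neutralizer = Substrate * pct / 100 = 3827.7001 * 1.5380 / 100 = 58.8700 kg


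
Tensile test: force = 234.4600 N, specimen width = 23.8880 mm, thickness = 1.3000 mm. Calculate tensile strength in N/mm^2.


Formula: TS = force / (width * thickness)
Substituting: TS = 234.4600 / (23.8880 * 1.3000)
Result: 7.5500 N/mm^2


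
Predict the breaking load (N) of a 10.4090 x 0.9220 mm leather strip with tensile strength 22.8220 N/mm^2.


Formula: F = TS * w * t
Substituting: F = 22.8220 * 10.4090 * 0.9220
Result: 219.0250 N


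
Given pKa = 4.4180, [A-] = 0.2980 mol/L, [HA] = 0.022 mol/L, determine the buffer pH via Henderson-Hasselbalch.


ratio = [A-] / [HA] = 0.2980 / 0.022 = 13.5455
log10(ratio) = 1.1318
pH = pKa + log10(ratio) = 4.4180 + 1.1318 = 5.5498


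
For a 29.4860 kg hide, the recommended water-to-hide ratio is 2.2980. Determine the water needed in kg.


Formula: Water = hide_weight * ratio
Substituting: Water = 29.4860 * 2.2980
Result: 67.7588 kg


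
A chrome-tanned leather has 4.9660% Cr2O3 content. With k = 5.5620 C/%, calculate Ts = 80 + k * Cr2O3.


Formula: Ts = 80 + k * Cr2O3
Substituting: Ts = 80 + 5.5620 * 4.9660
Result: 107.6209 C


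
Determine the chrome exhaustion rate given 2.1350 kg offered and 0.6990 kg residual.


Formula: Uptake = (offered - residual) / offered * 100
Substituting: Uptake = (2.1350 - 0.6990) / 2.1350 * 100
Result: 67.2600 %


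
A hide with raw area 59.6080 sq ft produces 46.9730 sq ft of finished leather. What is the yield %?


Formula: Yield = finished / raw * 100
Substituting: Yield = 46.9730 / 59.6080 * 100
Result: 78.8032 %


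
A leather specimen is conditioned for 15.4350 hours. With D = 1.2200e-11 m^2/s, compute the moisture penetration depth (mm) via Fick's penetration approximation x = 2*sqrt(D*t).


t = 15.4350 hr * 3600 = 55566.0000 s
D * t = 1.2200e-11 * 55566.0000 = 6.7791e-07
x = 2 * sqrt(D*t) = 2 * sqrt(6.7791e-07) = 0.0016467 m = 1.6467 mm


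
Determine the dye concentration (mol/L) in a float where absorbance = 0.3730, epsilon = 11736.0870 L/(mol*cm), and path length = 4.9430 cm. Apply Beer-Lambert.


Formula: c = A / (epsilon * l)
Substituting: c = 0.3730 / (11736.0870 * 4.9430)
Result: 6.4298e-06 mol/L


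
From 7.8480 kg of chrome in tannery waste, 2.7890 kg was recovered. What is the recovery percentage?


Formula: Recovery = recovered / input * 100
Substituting: Recovery = 2.7890 / 7.8480 * 100
Result: 35.5377 %


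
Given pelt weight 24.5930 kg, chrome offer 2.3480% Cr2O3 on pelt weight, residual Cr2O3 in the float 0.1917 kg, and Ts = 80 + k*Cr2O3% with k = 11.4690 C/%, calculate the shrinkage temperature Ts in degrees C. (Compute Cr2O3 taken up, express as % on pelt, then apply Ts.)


Offered = pelt * offer_pct / 100 = 24.5930 * 2.3480 / 100 = 0.5774 kg
Uptake = offered - residual = 0.5774 - 0.1917 = 0.3857 kg
Cr2O3% on pelt = uptake / pelt * 100 = 0.3857 / 24.5930 * 100 = 1.5685 %
Ts = 80 + k * Cr2O3% = 80 + 11.4690 * 1.5685 = 97.9892 C


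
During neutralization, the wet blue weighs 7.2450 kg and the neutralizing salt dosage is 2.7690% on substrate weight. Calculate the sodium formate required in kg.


Formula: Neutralizer = substrate * pct / 100
Substituting: Neutralizer = 7.2450 * 2.7690 / 100
Result: 0.2006 kg


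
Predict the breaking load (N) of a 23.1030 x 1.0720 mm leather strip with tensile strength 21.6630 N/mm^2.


Formula: F = TS * w * t
Substituting: F = 21.6630 * 23.1030 * 1.0720
Result: 536.5149 N


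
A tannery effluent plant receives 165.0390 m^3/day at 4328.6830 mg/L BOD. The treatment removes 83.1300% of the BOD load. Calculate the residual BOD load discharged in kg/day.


Load_in = volume * conc / 1000 = 165.0390 * 4328.6830 / 1000 = 714.4015 kg/day
Removed = Load_in * eff / 100 = 714.4015 * 83.1300 / 100 = 593.8820 kg/day
Load_out = Load_in - Removed = 714.4015 - 593.8820 = 120.5195 kg/day


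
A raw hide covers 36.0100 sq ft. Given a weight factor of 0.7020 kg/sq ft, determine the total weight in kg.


Formula: Weight = area * weight_per_sqft
Substituting: Weight = 36.0100 * 0.7020
Result: 25.2790 kg


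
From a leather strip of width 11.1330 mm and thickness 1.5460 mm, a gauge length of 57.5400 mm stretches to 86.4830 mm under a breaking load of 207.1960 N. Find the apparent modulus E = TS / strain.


TS = F / (w * t) = 207.1960 / (11.1330 * 1.5460) = 12.0381 N/mm^2
strain = (Lf - L0) / L0 = (86.4830 - 57.5400) / 57.5400 = 0.5030
E = TS / strain = 12.0381 / 0.5030 = 23.9324 N/mm^2


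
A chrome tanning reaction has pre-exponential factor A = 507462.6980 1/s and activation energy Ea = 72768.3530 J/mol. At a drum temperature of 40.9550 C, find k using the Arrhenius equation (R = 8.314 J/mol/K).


T_K = T_C + 273.15 = 40.9550 + 273.15 = 314.1050 K
exponent = -Ea / (R * T_K) = -72768.3530 / (8.314 * 314.1050) = -27.8649
k = A * exp(exponent) = 507462.6980 * exp(-27.8649) = 4.0163e-07 1/s


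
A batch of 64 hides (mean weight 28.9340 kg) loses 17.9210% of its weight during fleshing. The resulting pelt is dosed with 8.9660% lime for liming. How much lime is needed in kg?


Total_raw = N * avg_wt = 64 * 28.9340 = 1851.7760 kg
Substrate = Total_raw * (1 - loss/100) = 1851.7760 * (1 - 17.9210/100) = 1519.9192 kg
Lime = Substrate * pct / 100 = 1519.9192 * 8.9660 / 100 = 136.2760 kg


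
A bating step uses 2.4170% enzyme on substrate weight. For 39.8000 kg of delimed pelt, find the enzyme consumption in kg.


Formula: Enzyme = substrate * pct / 100
Substituting: Enzyme = 39.8000 * 2.4170 / 100
Result: 0.9620 kg


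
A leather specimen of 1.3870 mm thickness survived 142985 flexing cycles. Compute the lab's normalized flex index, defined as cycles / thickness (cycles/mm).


Formula: Index = cycles / thickness
Substituting: Index = 142985 / 1.3870
Result: 103089.4016 cycles/mm


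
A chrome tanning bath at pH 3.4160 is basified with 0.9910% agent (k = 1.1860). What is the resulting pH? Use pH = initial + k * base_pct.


Formula: pH_final = pH_initial + k * base_pct
Substituting: pH_final = 3.4160 + 1.1860 * 0.9910
Result: 4.5913


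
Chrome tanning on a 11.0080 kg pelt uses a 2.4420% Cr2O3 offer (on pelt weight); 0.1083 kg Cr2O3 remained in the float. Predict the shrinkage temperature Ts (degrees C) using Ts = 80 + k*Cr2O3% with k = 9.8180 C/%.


Offered = pelt * offer_pct / 100 = 11.0080 * 2.4420 / 100 = 0.2688 kg
Uptake = offered - residual = 0.2688 - 0.1083 = 0.1605 kg
Cr2O3% on pelt = uptake / pelt * 100 = 0.1605 / 11.0080 * 100 = 1.4582 %
Ts = 80 + k * Cr2O3% = 80 + 9.8180 * 1.4582 = 94.3163 C


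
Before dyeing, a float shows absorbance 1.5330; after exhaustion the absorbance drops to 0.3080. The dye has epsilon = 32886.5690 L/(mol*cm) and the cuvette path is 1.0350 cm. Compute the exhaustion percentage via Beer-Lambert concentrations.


c_initial = A_i / (epsilon * l) = 1.5330 / (32886.5690 * 1.0350) = 4.5038e-05 mol/L
c_final = A_f / (epsilon * l) = 0.3080 / (32886.5690 * 1.0350) = 9.0488e-06 mol/L
Exhaustion = (c_initial - c_final) / c_initial * 100 = (4.5038e-05 - 9.0488e-06) / 4.5038e-05 * 100 = 79.9087 %


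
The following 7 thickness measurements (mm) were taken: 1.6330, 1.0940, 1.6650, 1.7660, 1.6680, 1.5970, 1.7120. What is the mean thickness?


Formula: Average = sum / n
Substituting: Average = 11.1350 / 7
Result: 1.5907 mm


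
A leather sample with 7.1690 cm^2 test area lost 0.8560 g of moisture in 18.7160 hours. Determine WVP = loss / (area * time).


Formula: WVP = loss / (area * time)
Substituting: WVP = 0.8560 / (7.1690 * 18.7160)
Result: 0.00637973 g/(cm^2*hr)


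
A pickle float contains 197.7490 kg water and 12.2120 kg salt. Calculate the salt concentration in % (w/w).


Formula: Conc = salt / (water + salt) * 100
Substituting: Conc = 12.2120 / (197.7490 + 12.2120) * 100
Result: 5.8163 %


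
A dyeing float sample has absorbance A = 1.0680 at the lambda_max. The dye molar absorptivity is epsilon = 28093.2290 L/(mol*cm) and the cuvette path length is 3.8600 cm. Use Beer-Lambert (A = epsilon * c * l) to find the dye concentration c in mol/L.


Formula: c = A / (epsilon * l)
Substituting: c = 1.0680 / (28093.2290 * 3.8600)
Result: 9.8488e-06 mol/L


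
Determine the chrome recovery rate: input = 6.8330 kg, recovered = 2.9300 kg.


Formula: Recovery = recovered / input * 100
Substituting: Recovery = 2.9300 / 6.8330 * 100
Result: 42.8801 %


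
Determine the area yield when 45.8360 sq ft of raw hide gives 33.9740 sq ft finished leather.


Formula: Yield = finished / raw * 100
Substituting: Yield = 33.9740 / 45.8360 * 100
Result: 74.1208 %


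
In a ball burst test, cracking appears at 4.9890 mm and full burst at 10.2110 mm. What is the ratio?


Formula: Ratio = crack / burst
Substituting: Ratio = 4.9890 / 10.2110
Result: 0.4886


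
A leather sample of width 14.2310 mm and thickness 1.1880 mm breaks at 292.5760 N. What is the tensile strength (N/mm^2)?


Formula: TS = force / (width * thickness)
Substituting: TS = 292.5760 / (14.2310 * 1.1880)
Result: 17.3056 N/mm^2


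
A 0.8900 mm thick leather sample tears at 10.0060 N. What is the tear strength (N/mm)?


Formula: Tear strength = force / thickness
Substituting: Tear strength = 10.0060 / 0.8900
Result: 11.2427 N/mm


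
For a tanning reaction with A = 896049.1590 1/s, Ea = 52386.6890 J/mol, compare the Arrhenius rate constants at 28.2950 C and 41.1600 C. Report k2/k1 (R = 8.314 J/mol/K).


T1 = 28.2950 + 273.15 = 301.4450 K; T2 = 41.1600 + 273.15 = 314.3100 K
k1 = A * exp(-Ea/(R*T1)) = 896049.1590 * exp(-52386.6890/(8.314*301.4450)) = 7.4885e-04 1/s
k2 = A * exp(-Ea/(R*T2)) = 896049.1590 * exp(-52386.6890/(8.314*314.3100)) = 0.00176183 1/s
k2/k1 = 0.00176183 / 7.4885e-04 = 2.3527


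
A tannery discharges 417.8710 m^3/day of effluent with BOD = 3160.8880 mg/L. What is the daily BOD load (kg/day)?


Formula: BOD_load = volume * conc / 1000
Substituting: BOD_load = 417.8710 * 3160.8880 / 1000
Result: 1320.8434 kg/day


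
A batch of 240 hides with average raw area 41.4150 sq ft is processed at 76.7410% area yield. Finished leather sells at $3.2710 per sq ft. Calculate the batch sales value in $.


Raw_total = N * avg_area = 240 * 41.4150 = 9939.6000 sq ft
Finished = Raw_total * yield / 100 = 9939.6000 * 76.7410 / 100 = 7627.7484 sq ft
Value = Finished * price = 7627.7484 * 3.2710 = 24950.3651 $


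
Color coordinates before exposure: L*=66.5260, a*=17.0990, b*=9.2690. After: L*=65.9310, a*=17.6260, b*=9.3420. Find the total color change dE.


dL = -0.5950, da = 0.5270, db = 0.073
dE = sqrt((-0.5950)^2 + 0.5270^2 + 0.073^2) = 0.7982


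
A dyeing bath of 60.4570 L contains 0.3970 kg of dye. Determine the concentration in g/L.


Formula: Conc = dye_mass(kg) / volume(L) * 1000
Substituting: Conc = 0.3970 / 60.4570 * 1000
Result: 6.5667 g/L


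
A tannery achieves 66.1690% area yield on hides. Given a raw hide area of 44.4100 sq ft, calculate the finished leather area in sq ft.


Formula: finished = raw * yield / 100
Substituting: finished = 44.4100 * 66.1690 / 100
Result: 29.3857 sq ft


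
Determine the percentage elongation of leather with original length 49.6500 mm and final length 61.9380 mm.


Formula: Elongation = (Lf - L0) / L0 * 100
Substituting: Elongation = (61.9380 - 49.6500) / 49.6500 * 100
Result: 24.7492 %


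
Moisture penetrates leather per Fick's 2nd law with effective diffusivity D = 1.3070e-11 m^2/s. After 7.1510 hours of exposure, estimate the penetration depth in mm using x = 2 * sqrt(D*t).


t = 7.1510 hr * 3600 = 25743.6000 s
D * t = 1.3070e-11 * 25743.6000 = 3.3647e-07
x = 2 * sqrt(D*t) = 2 * sqrt(3.3647e-07) = 0.00116012 m = 1.1601 mm


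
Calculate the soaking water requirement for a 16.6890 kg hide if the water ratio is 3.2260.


Formula: Water = hide_weight * ratio
Substituting: Water = 16.6890 * 3.2260
Result: 53.8387 kg


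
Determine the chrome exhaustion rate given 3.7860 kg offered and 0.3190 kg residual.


Formula: Uptake = (offered - residual) / offered * 100
Substituting: Uptake = (3.7860 - 0.3190) / 3.7860 * 100
Result: 91.5742 %


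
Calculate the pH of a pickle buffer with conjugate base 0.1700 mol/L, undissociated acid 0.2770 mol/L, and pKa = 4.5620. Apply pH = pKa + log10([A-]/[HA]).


ratio = [A-] / [HA] = 0.1700 / 0.2770 = 0.6137
log10(ratio) = -0.2120
pH = pKa + log10(ratio) = 4.5620 - 0.2120 = 4.3500


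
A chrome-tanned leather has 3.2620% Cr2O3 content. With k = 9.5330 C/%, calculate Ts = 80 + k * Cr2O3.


Formula: Ts = 80 + k * Cr2O3
Substituting: Ts = 80 + 9.5330 * 3.2620
Result: 111.0966 C


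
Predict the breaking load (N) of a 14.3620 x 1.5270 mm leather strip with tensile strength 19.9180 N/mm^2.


Formula: F = TS * w * t
Substituting: F = 19.9180 * 14.3620 * 1.5270
Result: 436.8172 N


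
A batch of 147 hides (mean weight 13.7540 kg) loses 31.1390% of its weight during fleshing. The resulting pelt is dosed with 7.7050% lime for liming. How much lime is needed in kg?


Total_raw = N * avg_wt = 147 * 13.7540 = 2021.8380 kg
Substrate = Total_raw * (1 - loss/100) = 2021.8380 * (1 - 31.1390/100) = 1392.2579 kg
Lime = Substrate * pct / 100 = 1392.2579 * 7.7050 / 100 = 107.2735 kg


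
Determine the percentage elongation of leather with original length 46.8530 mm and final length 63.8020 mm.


Formula: Elongation = (Lf - L0) / L0 * 100
Substituting: Elongation = (63.8020 - 46.8530) / 46.8530 * 100
Result: 36.1748 %


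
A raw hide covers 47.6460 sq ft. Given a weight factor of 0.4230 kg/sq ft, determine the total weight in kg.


Formula: Weight = area * weight_per_sqft
Substituting: Weight = 47.6460 * 0.4230
Result: 20.1543 kg


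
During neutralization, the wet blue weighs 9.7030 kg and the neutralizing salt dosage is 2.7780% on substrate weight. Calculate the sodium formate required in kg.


Formula: Neutralizer = substrate * pct / 100
Substituting: Neutralizer = 9.7030 * 2.7780 / 100
Result: 0.2695 kg


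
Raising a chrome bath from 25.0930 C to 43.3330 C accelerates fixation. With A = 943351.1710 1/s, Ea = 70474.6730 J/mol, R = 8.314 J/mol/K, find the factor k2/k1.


T1 = 25.0930 + 273.15 = 298.2430 K; T2 = 43.3330 + 273.15 = 316.4830 K
k1 = A * exp(-Ea/(R*T1)) = 943351.1710 * exp(-70474.6730/(8.314*298.2430)) = 4.2777e-07 1/s
k2 = A * exp(-Ea/(R*T2)) = 943351.1710 * exp(-70474.6730/(8.314*316.4830)) = 2.2009e-06 1/s
k2/k1 = 2.2009e-06 / 4.2777e-07 = 5.1451


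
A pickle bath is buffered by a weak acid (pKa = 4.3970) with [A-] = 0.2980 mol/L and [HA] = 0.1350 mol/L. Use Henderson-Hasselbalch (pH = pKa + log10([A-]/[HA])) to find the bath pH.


ratio = [A-] / [HA] = 0.2980 / 0.1350 = 2.2074
log10(ratio) = 0.3439
pH = pKa + log10(ratio) = 4.3970 + 0.3439 = 4.7409


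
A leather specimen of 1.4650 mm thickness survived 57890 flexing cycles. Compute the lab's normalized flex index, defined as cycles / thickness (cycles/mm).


Formula: Index = cycles / thickness
Substituting: Index = 57890 / 1.4650
Result: 39515.3584 cycles/mm


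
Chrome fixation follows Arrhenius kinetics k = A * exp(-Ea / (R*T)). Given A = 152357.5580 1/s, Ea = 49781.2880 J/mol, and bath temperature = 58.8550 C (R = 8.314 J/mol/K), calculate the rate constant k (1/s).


T_K = T_C + 273.15 = 58.8550 + 273.15 = 332.0050 K
exponent = -Ea / (R * T_K) = -49781.2880 / (8.314 * 332.0050) = -18.0348
k = A * exp(exponent) = 152357.5580 * exp(-18.0348) = 0.00224103 1/s


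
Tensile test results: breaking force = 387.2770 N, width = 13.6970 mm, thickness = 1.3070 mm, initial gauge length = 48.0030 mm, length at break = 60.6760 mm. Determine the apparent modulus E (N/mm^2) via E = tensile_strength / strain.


TS = F / (w * t) = 387.2770 / (13.6970 * 1.3070) = 21.6332 N/mm^2
strain = (Lf - L0) / L0 = (60.6760 - 48.0030) / 48.0030 = 0.2640
E = TS / strain = 21.6332 / 0.2640 = 81.9426 N/mm^2


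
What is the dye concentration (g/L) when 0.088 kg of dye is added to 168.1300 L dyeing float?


Formula: Conc = dye_mass(kg) / volume(L) * 1000
Substituting: Conc = 0.088 / 168.1300 * 1000
Result: 0.5234 g/L


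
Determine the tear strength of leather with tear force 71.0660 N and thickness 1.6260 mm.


Formula: Tear strength = force / thickness
Substituting: Tear strength = 71.0660 / 1.6260
Result: 43.7060 N/mm


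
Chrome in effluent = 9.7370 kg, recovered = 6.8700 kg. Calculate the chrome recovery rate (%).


Formula: Recovery = recovered / input * 100
Substituting: Recovery = 6.8700 / 9.7370 * 100
Result: 70.5556 %


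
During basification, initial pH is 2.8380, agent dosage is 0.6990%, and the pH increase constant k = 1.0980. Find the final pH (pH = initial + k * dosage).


Formula: pH_final = pH_initial + k * base_pct
Substituting: pH_final = 2.8380 + 1.0980 * 0.6990
Result: 3.6055


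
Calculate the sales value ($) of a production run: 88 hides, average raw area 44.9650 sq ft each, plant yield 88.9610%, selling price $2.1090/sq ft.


Raw_total = N * avg_area = 88 * 44.9650 = 3956.9200 sq ft
Finished = Raw_total * yield / 100 = 3956.9200 * 88.9610 / 100 = 3520.1156 sq ft
Value = Finished * price = 3520.1156 * 2.1090 = 7423.9238 $


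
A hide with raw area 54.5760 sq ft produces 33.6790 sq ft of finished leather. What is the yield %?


Formula: Yield = finished / raw * 100
Substituting: Yield = 33.6790 / 54.5760 * 100
Result: 61.7103 %


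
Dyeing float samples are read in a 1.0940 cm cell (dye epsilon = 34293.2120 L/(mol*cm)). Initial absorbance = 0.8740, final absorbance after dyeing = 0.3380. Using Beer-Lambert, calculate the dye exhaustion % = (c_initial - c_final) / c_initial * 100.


c_initial = A_i / (epsilon * l) = 0.8740 / (34293.2120 * 1.0940) = 2.3296e-05 mol/L
c_final = A_f / (epsilon * l) = 0.3380 / (34293.2120 * 1.0940) = 9.0093e-06 mol/L
Exhaustion = (c_initial - c_final) / c_initial * 100 = (2.3296e-05 - 9.0093e-06) / 2.3296e-05 * 100 = 61.3272 %


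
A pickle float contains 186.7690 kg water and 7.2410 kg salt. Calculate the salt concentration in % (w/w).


Formula: Conc = salt / (water + salt) * 100
Substituting: Conc = 7.2410 / (186.7690 + 7.2410) * 100
Result: 3.7323 %


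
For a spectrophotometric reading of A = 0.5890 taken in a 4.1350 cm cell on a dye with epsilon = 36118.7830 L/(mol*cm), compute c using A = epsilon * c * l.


Formula: c = A / (epsilon * l)
Substituting: c = 0.5890 / (36118.7830 * 4.1350)
Result: 3.9437e-06 mol/L


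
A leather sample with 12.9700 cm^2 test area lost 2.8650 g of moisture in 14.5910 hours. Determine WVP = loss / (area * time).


Formula: WVP = loss / (area * time)
Substituting: WVP = 2.8650 / (12.9700 * 14.5910)
Result: 0.0151391 g/(cm^2*hr)


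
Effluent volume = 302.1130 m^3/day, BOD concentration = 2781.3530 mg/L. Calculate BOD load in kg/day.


Formula: BOD_load = volume * conc / 1000
Substituting: BOD_load = 302.1130 * 2781.3530 / 1000
Result: 840.2829 kg/day


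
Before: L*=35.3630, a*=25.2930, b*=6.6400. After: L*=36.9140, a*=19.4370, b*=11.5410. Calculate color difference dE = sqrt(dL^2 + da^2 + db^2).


dL = 1.5510, da = -5.8560, db = 4.9010
dE = sqrt(1.5510^2 + (-5.8560)^2 + 4.9010^2) = 7.7922


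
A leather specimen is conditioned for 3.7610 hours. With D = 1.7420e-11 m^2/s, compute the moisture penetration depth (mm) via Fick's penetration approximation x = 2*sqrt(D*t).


t = 3.7610 hr * 3600 = 13539.6000 s
D * t = 1.7420e-11 * 13539.6000 = 2.3586e-07
x = 2 * sqrt(D*t) = 2 * sqrt(2.3586e-07) = 9.7131e-04 m = 0.9713 mm


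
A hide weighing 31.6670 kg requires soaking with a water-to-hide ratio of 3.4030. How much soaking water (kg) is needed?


Formula: Water = hide_weight * ratio
Substituting: Water = 31.6670 * 3.4030
Result: 107.7628 kg


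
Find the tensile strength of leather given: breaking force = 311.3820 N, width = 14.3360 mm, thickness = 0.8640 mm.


Formula: TS = force / (width * thickness)
Substituting: TS = 311.3820 / (14.3360 * 0.8640)
Result: 25.1392 N/mm^2


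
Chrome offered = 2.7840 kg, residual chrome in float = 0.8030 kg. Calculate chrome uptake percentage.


Formula: Uptake = (offered - residual) / offered * 100
Substituting: Uptake = (2.7840 - 0.8030) / 2.7840 * 100
Result: 71.1566 %


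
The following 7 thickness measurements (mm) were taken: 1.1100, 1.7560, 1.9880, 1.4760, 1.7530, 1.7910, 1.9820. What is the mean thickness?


Formula: Average = sum / n
Substituting: Average = 11.8560 / 7
Result: 1.6937 mm


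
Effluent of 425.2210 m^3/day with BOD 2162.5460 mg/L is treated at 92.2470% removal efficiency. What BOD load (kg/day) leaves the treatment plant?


Load_in = volume * conc / 1000 = 425.2210 * 2162.5460 / 1000 = 919.5600 kg/day
Removed = Load_in * eff / 100 = 919.5600 * 92.2470 / 100 = 848.2665 kg/day
Load_out = Load_in - Removed = 919.5600 - 848.2665 = 71.2935 kg/day


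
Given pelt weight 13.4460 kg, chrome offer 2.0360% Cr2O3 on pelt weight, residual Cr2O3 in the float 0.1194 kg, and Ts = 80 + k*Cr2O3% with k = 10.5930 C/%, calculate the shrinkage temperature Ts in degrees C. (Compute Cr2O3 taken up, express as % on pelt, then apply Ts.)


Offered = pelt * offer_pct / 100 = 13.4460 * 2.0360 / 100 = 0.2738 kg
Uptake = offered - residual = 0.2738 - 0.1194 = 0.1544 kg
Cr2O3% on pelt = uptake / pelt * 100 = 0.1544 / 13.4460 * 100 = 1.1480 %
Ts = 80 + k * Cr2O3% = 80 + 10.5930 * 1.1480 = 92.1608 C


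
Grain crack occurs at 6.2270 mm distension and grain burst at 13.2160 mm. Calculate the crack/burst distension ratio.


Formula: Ratio = crack / burst
Substituting: Ratio = 6.2270 / 13.2160
Result: 0.4712


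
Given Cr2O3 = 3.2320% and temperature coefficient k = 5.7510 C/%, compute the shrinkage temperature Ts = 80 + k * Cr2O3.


Formula: Ts = 80 + k * Cr2O3
Substituting: Ts = 80 + 5.7510 * 3.2320
Result: 98.5872 C


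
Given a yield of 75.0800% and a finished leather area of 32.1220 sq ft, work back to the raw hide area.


Formula: raw = finished * 100 / yield
Substituting: raw = 32.1220 * 100 / 75.0800
Result: 42.7837 sq ft


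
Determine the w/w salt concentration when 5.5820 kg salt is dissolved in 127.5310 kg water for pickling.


Formula: Conc = salt / (water + salt) * 100
Substituting: Conc = 5.5820 / (127.5310 + 5.5820) * 100
Result: 4.1934 %


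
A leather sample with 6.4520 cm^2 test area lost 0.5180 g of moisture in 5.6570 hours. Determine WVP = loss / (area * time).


Formula: WVP = loss / (area * time)
Substituting: WVP = 0.5180 / (6.4520 * 5.6570)
Result: 0.0141922 g/(cm^2*hr)
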